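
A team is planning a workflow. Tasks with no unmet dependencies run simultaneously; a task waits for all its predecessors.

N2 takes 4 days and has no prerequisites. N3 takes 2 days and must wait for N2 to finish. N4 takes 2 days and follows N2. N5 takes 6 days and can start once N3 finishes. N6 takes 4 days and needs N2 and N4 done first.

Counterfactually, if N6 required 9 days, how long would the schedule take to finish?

Critical path before the change: N2→N3→N5 = 4+2+6 = 12 giving 12 days.
N6 has 2 days of float (longest path through it is 10).
New critical path: N2→N4→N6 = 4+2+9 = 15 ⇒ 15 days.

15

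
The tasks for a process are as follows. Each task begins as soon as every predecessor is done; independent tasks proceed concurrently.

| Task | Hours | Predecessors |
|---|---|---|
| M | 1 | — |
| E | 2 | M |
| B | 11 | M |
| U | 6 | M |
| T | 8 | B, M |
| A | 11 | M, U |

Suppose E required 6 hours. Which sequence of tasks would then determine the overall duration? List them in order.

As given, the longest chain is M→B→T = 1+11+8 = 20, so the finish is 20 hours.
The longest path through E is only 3 hours, so E has float 17.
The critical path is still M→B→T; finish is now 20 hours.

M, B, T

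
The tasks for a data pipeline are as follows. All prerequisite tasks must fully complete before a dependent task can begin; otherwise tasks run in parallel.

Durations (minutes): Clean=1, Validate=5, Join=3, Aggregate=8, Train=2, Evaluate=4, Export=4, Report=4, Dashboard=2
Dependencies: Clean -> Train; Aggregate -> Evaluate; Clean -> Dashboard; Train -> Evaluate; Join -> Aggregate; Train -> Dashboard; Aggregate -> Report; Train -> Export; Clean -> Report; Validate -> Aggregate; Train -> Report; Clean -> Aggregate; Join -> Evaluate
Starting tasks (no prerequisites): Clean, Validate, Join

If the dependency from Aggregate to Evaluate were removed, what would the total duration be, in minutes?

17

Before: longest chain Validate→Aggregate→Evaluate = 5+8+4 = 17, finish 17.
Without Aggregate→Evaluate, Evaluate's earliest start moves from 13 to 3.
New critical path: Validate→Aggregate→Report = 5+8+4 = 17 ⇒ 17 minutes.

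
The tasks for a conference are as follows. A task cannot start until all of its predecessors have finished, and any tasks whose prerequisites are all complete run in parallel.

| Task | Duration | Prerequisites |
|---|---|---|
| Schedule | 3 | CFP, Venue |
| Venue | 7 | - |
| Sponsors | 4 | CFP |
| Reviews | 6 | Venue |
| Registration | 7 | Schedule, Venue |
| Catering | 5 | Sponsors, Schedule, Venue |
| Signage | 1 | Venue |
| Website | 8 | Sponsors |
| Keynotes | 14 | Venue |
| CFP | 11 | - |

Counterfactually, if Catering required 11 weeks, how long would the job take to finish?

The binding path is CFP→Sponsors→Website = 11+4+8 = 23; finish at 23 weeks.
Catering has 3 weeks of float (longest path through it is 20).
New critical path: CFP→Sponsors→Catering = 11+4+11 = 26 ⇒ 26 weeks.

26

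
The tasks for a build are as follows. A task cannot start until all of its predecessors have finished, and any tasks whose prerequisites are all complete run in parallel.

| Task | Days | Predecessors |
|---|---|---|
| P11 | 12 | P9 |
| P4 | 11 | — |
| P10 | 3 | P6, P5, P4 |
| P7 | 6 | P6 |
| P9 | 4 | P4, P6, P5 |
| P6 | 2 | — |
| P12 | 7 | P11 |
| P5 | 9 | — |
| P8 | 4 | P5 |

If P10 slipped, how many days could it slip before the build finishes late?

The longest chain is P4→P9→P11→P12 = 11+4+12+7 = 34; overall finish 34 days.
Longest path through P10: 14 days (earliest finish 14, latest finish 34).
Slack of P10 = 31 − 11 = 20 days.

20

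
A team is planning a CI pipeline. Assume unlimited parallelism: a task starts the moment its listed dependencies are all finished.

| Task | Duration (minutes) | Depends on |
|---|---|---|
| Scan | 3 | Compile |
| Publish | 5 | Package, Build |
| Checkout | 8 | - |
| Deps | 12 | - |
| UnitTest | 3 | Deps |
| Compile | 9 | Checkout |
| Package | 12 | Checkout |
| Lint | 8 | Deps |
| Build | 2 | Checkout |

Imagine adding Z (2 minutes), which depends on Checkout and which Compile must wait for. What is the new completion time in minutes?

Originally the CI pipeline takes 25 minutes.
With Z inserted, Compile now waits for max(Checkout, Z).
New critical path: Checkout→Package→Publish = 8+12+5 = 25 ⇒ 25 minutes.

25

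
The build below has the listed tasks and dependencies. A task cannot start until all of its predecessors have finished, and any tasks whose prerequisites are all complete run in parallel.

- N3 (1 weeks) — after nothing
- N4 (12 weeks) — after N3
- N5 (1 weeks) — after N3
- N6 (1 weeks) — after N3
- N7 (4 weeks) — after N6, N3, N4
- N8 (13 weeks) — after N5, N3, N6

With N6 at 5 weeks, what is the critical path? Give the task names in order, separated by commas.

N3, N6, N8

As given, the longest chain is N3→N4→N7 = 1+12+4 = 17, so the finish is 17 weeks.
N6 is off the critical path — its longest chain is 15 weeks, giving 2 of slack.
New critical path: N3→N6→N8 = 1+5+13 = 19 ⇒ 19 weeks.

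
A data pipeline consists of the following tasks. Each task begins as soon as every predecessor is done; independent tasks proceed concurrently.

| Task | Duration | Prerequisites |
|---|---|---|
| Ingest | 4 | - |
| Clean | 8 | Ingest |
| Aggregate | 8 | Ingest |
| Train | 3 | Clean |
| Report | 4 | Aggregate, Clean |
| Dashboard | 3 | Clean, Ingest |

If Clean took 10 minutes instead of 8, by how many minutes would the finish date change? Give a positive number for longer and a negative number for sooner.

The binding path is Ingest→Clean→Report = 4+8+4 = 16; finish at 16 minutes.
Clean is on the critical path; changing it to 10 makes that path 18 minutes.
The critical path is still Ingest→Clean→Report; finish is now 18 minutes.
Change in finish: 18 − 16 = +2 minutes.

2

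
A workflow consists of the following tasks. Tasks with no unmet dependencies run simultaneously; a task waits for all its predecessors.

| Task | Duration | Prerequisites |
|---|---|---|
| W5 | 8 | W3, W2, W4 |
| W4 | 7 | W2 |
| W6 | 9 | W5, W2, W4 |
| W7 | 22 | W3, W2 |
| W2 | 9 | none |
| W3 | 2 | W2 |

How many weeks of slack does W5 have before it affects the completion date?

0

Critical path: W2→W3→W7 = 9+2+22 = 33, so the finish is 33 weeks.
Longest path through W5: 33 weeks (earliest finish 24, latest finish 24).
Slack of W5 = 16 − 16 = 0 weeks.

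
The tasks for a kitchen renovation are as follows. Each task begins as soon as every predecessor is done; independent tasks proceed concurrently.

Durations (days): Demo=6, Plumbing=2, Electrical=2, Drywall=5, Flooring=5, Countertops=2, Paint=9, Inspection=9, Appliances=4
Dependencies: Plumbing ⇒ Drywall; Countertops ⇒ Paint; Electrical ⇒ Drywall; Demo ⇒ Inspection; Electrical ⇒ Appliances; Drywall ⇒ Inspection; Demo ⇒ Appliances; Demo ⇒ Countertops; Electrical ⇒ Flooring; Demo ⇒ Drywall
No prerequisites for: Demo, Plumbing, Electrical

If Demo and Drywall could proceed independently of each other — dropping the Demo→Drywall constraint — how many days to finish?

Original critical path: Demo→Drywall→Inspection = 6+5+9 = 20 ⇒ 20 days.
Without Demo→Drywall, Drywall's earliest start moves from 6 to 2.
New critical path: Demo→Countertops→Paint = 6+2+9 = 17 ⇒ 17 days.

17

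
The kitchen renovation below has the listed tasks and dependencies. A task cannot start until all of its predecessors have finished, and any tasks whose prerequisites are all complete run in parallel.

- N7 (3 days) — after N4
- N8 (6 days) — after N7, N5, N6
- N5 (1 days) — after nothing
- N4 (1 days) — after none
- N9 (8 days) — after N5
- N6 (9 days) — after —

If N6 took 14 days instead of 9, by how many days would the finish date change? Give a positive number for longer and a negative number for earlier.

Critical path before the change: N6→N8 = 9+6 = 15 giving 15 days.
N6 lies on that path, so at 14 days the path becomes 20 days.
The critical path is still N6→N8; finish is now 20 days.
Change in finish: 20 − 15 = +5 days.

5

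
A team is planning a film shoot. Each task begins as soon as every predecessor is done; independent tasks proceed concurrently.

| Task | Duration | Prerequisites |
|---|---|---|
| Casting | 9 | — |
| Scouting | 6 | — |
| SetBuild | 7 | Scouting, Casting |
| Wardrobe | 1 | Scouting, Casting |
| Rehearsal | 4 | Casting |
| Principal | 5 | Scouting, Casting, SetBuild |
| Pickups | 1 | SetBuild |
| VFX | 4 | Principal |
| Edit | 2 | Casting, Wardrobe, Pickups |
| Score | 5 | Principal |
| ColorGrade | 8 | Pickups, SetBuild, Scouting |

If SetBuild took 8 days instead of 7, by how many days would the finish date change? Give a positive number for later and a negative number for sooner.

1

Actual critical path: Casting→SetBuild→Principal→Score = 9+7+5+5 = 26 ⇒ 26 days.
SetBuild is on the critical path; changing it to 8 makes that path 27 days.
The critical path is still Casting→SetBuild→Principal→Score; finish is now 27 days.
Change in finish: 27 − 26 = +1 days.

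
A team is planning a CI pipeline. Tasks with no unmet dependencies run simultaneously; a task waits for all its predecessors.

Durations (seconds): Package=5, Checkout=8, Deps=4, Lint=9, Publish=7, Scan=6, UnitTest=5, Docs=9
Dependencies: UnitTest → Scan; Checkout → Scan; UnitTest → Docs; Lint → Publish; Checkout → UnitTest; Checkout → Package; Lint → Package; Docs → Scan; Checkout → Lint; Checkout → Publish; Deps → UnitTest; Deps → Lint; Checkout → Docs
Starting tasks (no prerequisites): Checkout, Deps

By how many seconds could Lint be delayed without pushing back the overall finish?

4

The longest chain is Checkout→UnitTest→Docs→Scan = 8+5+9+6 = 28; overall finish 28 seconds.
The longest chain containing Lint totals 24 seconds.
Slack of Lint = 12 − 8 = 4 seconds.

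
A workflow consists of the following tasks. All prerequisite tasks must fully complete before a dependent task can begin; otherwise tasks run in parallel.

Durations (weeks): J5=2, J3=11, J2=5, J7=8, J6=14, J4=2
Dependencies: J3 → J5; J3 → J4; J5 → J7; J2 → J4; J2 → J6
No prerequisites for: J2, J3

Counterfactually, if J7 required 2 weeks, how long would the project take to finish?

19

Critical path before the change: J3→J5→J7 = 11+2+8 = 21 giving 21 weeks.
Since J7 is critical, the -6 change carries straight to that chain (now 15 weeks).
Now J2→J6 = 5+14 = 19 is longest, so the finish becomes 19 weeks.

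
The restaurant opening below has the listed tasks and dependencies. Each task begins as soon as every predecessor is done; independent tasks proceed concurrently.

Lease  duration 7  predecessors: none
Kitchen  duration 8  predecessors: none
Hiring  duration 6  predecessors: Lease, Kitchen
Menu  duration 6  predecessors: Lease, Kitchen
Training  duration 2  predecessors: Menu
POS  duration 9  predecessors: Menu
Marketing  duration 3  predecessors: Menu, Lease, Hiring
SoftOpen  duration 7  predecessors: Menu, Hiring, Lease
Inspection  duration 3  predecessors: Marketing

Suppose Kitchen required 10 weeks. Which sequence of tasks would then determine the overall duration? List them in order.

Baseline: Kitchen→Menu→POS = 8+6+9 = 23 → 23 weeks.
Kitchen lies on that path, so at 10 weeks the path becomes 25 weeks.
The critical path is still Kitchen→Menu→POS; finish is now 25 weeks.

Kitchen, Menu, POS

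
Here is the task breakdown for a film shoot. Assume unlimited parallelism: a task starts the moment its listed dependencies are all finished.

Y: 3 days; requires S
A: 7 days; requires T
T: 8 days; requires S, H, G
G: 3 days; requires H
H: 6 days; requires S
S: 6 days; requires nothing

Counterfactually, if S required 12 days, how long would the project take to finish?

Critical path before the change: S→H→G→T→A = 6+6+3+8+7 = 30 giving 30 days.
Since S is critical, the +6 change carries straight to that chain (now 36 days).
The critical path is still S→H→G→T→A; finish is now 36 days.

36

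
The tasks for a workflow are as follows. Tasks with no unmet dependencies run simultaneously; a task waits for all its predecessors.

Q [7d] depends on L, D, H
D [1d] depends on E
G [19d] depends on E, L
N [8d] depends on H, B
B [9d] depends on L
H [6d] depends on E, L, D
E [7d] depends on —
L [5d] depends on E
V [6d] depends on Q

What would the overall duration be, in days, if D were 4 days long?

31

The binding path is E→L→H→Q→V = 7+5+6+7+6 = 31; finish at 31 days.
D is off the critical path — its longest chain is 27 days, giving 4 of slack.
The critical path is still E→L→H→Q→V; finish is now 31 days.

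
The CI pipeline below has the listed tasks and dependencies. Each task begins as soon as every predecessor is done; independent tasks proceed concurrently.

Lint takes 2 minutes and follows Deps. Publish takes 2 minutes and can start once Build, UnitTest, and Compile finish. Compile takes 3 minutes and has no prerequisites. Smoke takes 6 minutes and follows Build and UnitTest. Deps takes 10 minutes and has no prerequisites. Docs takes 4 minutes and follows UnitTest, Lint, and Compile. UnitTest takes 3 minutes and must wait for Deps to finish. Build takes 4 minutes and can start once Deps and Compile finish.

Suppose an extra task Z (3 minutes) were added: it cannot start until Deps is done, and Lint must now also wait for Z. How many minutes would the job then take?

20

Originally the job takes 20 minutes.
With Z inserted, Lint now waits for max(Deps, Z).
New critical path: Deps→Build→Smoke = 10+4+6 = 20 ⇒ 20 minutes.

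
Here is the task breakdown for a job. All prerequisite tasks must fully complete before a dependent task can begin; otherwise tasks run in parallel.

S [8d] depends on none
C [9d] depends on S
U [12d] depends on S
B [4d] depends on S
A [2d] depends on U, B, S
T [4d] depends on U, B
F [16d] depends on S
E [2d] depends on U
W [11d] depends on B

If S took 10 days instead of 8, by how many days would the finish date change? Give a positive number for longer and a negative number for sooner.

Baseline: S→U→T = 8+12+4 = 24 → 24 days.
S is on the critical path; changing it to 10 makes that path 26 days.
No other chain overtakes it, so the finish is 26 days.
Change in finish: 26 − 24 = +2 days.

2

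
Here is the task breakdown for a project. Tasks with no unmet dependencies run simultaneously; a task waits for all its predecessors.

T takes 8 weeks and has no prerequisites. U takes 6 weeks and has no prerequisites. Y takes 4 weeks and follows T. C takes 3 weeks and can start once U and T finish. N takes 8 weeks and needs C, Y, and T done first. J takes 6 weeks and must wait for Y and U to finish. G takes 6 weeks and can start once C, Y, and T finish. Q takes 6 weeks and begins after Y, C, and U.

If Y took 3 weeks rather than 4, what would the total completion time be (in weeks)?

Actual critical path: T→Y→N = 8+4+8 = 20 ⇒ 20 weeks.
Since Y is critical, the -1 change carries straight to that chain (now 19 weeks).
That remains the longest chain; total 19 weeks.

19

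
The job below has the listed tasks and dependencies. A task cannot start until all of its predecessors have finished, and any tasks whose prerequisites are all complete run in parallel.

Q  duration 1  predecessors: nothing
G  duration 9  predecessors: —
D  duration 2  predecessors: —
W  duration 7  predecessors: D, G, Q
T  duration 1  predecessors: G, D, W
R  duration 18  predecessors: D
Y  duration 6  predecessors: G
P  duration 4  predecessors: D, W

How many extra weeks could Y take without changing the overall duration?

Critical path: G→W→P = 9+7+4 = 20, so the finish is 20 weeks.
The longest chain containing Y totals 15 weeks.
Float = 20 − 15 = 5.

5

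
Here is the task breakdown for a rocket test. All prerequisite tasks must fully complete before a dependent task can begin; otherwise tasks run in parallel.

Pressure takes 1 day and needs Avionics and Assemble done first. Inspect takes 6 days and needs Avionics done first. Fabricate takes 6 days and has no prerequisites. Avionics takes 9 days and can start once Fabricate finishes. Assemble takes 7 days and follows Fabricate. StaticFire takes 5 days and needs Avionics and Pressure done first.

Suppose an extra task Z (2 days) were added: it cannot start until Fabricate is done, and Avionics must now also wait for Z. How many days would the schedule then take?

23

Originally the schedule takes 21 days.
With Z inserted, Avionics now waits for max(Fabricate, Z).
New critical path: Fabricate→Z→Avionics→Pressure→StaticFire = 6+2+9+1+5 = 23 ⇒ 23 days.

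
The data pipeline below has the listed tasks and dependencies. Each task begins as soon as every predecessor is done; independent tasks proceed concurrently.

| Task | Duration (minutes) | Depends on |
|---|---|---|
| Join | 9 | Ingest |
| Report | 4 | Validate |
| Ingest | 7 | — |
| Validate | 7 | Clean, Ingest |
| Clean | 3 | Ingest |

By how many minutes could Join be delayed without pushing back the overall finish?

5

Ingest→Clean→Validate→Report = 7+3+7+4 = 21 sets the makespan at 21 minutes.
The longest chain containing Join totals 16 minutes.
Slack of Join = 12 − 7 = 5 minutes.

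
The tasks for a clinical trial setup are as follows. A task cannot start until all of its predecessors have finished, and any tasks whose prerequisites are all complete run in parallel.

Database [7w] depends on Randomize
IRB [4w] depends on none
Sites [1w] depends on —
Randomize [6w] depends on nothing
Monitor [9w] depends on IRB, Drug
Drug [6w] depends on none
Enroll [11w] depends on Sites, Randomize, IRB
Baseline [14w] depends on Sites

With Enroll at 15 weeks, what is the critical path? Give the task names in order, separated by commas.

Critical path before the change: Randomize→Enroll = 6+11 = 17 giving 17 weeks.
Enroll is on the critical path; changing it to 15 makes that path 21 weeks.
The critical path is still Randomize→Enroll; finish is now 21 weeks.

Randomize, Enroll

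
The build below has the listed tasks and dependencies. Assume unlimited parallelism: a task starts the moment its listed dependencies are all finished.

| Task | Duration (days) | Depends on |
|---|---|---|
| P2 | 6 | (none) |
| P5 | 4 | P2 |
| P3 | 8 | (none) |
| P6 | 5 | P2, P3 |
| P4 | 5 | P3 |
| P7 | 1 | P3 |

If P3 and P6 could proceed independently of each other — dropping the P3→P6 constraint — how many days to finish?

With the dependency in place, P3→P4 = 8+5 = 13 sets the finish at 13 days.
Without P3→P6, P6's earliest start moves from 8 to 6.
New critical path: P3→P4 = 8+5 = 13 ⇒ 13 days.

13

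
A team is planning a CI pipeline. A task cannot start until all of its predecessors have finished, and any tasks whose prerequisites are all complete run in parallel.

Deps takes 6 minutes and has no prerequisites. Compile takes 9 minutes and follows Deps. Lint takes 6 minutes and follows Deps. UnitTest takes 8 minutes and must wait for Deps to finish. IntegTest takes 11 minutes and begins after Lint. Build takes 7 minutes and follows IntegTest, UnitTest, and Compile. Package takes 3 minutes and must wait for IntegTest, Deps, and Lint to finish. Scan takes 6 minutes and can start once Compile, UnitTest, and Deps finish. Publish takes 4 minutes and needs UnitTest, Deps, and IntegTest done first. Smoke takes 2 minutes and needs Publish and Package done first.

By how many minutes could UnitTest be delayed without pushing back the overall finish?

9

Critical path: Deps→Lint→IntegTest→Build = 6+6+11+7 = 30, so the finish is 30 minutes.
Longest path through UnitTest: 21 minutes (earliest finish 14, latest finish 23).
Float = 30 − 21 = 9.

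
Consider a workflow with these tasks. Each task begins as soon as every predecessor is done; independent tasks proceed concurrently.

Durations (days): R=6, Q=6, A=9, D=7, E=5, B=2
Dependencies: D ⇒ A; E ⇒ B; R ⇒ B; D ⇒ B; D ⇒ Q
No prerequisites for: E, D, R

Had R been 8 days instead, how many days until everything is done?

16

The binding path is D→A = 7+9 = 16; finish at 16 days.
R has 8 days of float (longest path through it is 8).
That remains the longest chain; total 16 days.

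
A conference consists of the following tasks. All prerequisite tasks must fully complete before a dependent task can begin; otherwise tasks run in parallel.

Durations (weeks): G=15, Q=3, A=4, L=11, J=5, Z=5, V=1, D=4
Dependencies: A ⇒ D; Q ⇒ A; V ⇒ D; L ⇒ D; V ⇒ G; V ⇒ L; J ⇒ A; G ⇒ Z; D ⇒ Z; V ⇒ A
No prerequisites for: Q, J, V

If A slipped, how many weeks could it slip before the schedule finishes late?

3

The longest chain is V→G→Z = 1+15+5 = 21; overall finish 21 weeks.
A finishes as early as 9 and must finish by 12.
Float = 21 − 18 = 3.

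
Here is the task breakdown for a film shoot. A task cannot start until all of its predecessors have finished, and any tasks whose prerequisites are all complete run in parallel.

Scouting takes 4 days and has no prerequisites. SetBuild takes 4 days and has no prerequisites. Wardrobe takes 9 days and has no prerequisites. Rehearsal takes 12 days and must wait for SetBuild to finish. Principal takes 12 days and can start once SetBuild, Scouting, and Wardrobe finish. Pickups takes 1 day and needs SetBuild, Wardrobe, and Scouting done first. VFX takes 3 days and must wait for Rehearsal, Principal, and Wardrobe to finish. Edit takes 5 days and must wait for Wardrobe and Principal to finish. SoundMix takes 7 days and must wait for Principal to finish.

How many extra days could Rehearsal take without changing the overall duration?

9

The longest chain is Wardrobe→Principal→SoundMix = 9+12+7 = 28; overall finish 28 days.
Rehearsal finishes as early as 16 and must finish by 25.
Slack of Rehearsal = 13 − 4 = 9 days.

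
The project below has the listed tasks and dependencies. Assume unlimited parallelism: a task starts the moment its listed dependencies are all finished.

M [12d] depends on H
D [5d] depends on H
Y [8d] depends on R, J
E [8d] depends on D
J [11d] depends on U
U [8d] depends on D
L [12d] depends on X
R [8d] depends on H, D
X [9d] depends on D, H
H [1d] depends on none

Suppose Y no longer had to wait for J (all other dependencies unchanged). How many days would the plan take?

Before: longest chain H→D→U→J→Y = 1+5+8+11+8 = 33, finish 33.
Without J→Y, Y's earliest start moves from 25 to 14.
The longest chain is now H→D→X→L = 1+5+9+12 = 27, so the plan takes 27 days.

27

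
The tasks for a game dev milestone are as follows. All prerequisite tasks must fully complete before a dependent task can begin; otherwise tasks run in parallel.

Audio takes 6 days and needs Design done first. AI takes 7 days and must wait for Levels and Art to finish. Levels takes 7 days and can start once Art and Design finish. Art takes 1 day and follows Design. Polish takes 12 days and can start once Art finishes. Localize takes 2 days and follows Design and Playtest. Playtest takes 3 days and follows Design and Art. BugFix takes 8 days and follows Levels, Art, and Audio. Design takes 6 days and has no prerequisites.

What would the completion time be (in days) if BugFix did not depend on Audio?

Original critical path: Design→Art→Levels→BugFix = 6+1+7+8 = 22 ⇒ 22 days.
Dropping Audio→BugFix doesn't change BugFix's earliest start (14); another predecessor still binds.
The longest chain is now Design→Art→Levels→BugFix = 6+1+7+8 = 22, so the schedule takes 22 days.

22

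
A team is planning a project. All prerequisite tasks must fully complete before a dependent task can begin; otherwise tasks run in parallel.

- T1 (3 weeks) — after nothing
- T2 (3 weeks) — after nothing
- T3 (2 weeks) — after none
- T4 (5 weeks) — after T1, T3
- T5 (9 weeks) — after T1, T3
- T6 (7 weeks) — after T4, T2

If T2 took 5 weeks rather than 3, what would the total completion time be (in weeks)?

Critical path before the change: T1→T4→T6 = 3+5+7 = 15 giving 15 weeks.
T2 has 5 weeks of float (longest path through it is 10).
That remains the longest chain; total 15 weeks.

15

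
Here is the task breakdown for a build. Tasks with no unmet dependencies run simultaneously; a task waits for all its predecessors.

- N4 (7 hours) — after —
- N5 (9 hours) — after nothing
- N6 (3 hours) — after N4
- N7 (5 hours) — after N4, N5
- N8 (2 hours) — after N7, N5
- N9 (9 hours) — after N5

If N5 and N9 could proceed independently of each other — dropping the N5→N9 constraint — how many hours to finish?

Before: longest chain N5→N9 = 9+9 = 18, finish 18.
Without N5→N9, N9's earliest start moves from 9 to 0.
The longest chain is now N5→N7→N8 = 9+5+2 = 16, so the build takes 16 hours.

16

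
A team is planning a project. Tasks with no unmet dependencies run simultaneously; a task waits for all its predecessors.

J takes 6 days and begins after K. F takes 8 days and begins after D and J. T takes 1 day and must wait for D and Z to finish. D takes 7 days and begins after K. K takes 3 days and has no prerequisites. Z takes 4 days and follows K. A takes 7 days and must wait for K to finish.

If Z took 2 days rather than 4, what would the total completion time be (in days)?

Critical path before the change: K→D→F = 3+7+8 = 18 giving 18 days.
Z has 10 days of float (longest path through it is 8).
That remains the longest chain; total 18 days.

18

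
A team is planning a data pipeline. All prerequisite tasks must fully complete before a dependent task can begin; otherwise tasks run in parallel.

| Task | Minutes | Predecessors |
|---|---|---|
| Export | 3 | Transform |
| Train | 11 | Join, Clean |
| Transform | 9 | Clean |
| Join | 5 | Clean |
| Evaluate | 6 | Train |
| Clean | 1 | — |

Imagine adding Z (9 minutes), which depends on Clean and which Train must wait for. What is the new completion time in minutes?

Originally the job takes 23 minutes.
With Z inserted, Train now waits for max(Join, Clean, Z).
New critical path: Clean→Z→Train→Evaluate = 1+9+11+6 = 27 ⇒ 27 minutes.

27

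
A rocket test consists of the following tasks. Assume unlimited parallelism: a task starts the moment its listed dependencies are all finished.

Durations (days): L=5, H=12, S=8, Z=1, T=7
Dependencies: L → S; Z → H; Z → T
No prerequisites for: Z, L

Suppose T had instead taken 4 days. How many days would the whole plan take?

13

Actual critical path: Z→H = 1+12 = 13 ⇒ 13 days.
The longest path through T is only 8 days, so T has float 5.
That remains the longest chain; total 13 days.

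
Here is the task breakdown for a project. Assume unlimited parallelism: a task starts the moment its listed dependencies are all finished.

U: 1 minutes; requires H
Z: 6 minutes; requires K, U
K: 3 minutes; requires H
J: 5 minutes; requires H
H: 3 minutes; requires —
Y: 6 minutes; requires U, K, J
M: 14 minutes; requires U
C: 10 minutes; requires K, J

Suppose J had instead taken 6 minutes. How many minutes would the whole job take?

19

As given, the longest chain is H→J→C = 3+5+10 = 18, so the finish is 18 minutes.
Since J is critical, the +1 change carries straight to that chain (now 19 minutes).
That remains the longest chain; total 19 minutes.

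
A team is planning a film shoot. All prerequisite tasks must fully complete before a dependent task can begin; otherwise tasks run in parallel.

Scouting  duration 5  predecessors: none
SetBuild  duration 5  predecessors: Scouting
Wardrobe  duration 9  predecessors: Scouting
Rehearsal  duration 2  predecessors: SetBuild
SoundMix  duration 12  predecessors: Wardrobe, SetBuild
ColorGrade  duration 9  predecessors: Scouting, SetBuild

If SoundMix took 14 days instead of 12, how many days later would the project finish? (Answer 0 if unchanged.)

As given, the longest chain is Scouting→Wardrobe→SoundMix = 5+9+12 = 26, so the finish is 26 days.
Since SoundMix is critical, the +2 change carries straight to that chain (now 28 days).
The critical path is still Scouting→Wardrobe→SoundMix; finish is now 28 days.
Change in finish: 28 − 26 = +2 days.

2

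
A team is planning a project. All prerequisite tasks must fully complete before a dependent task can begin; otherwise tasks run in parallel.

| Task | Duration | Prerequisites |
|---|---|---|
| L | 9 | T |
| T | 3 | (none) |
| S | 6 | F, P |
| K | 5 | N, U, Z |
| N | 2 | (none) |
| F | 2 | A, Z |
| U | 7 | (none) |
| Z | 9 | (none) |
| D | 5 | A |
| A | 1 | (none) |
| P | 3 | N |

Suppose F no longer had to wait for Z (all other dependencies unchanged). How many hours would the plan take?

Before: longest chain Z→F→S = 9+2+6 = 17, finish 17.
Without Z→F, F's earliest start moves from 9 to 1.
New critical path: Z→K = 9+5 = 14 ⇒ 14 hours.

14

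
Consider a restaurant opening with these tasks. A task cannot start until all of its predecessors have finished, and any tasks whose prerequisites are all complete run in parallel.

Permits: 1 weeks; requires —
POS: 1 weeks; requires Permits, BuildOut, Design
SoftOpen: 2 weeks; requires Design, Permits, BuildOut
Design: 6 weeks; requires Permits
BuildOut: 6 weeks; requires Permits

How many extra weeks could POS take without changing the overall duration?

Permits→Design→SoftOpen = 1+6+2 = 9 sets the makespan at 9 weeks.
Longest path through POS: 8 weeks (earliest finish 8, latest finish 9).
So POS can slip 9 − 8 = 1 week.

1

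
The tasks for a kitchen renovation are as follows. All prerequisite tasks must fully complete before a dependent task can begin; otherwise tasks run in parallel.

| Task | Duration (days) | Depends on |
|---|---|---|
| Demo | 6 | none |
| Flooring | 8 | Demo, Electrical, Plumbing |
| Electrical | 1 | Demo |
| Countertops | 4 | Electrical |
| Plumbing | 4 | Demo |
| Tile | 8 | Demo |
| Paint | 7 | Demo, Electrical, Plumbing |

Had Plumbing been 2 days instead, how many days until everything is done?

16

Baseline: Demo→Plumbing→Flooring = 6+4+8 = 18 → 18 days.
Plumbing lies on that path, so at 2 days the path becomes 16 days.
No other chain overtakes it, so the finish is 16 days.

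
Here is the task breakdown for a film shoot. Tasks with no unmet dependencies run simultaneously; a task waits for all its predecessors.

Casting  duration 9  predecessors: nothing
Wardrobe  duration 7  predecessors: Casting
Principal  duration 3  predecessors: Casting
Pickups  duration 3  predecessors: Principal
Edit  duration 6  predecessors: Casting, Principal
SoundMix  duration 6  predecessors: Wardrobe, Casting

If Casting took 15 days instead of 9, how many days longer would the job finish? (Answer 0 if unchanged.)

6

Actual critical path: Casting→Wardrobe→SoundMix = 9+7+6 = 22 ⇒ 22 days.
Casting lies on that path, so at 15 days the path becomes 28 days.
No other chain overtakes it, so the finish is 28 days.
Change in finish: 28 − 22 = +6 days.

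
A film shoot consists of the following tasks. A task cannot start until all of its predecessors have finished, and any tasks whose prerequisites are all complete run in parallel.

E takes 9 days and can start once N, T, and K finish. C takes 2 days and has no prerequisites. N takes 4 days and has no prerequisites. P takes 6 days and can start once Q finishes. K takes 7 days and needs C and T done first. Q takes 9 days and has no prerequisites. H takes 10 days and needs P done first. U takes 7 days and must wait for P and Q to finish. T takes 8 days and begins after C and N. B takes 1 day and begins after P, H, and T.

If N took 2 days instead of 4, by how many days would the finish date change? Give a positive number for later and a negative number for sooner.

As given, the longest chain is N→T→K→E = 4+8+7+9 = 28, so the finish is 28 days.
Since N is critical, the -2 change carries straight to that chain (now 26 days).
Now Q→P→H→B = 9+6+10+1 = 26 is longest, so the finish becomes 26 days.
Change in finish: 26 − 28 = -2 days.

-2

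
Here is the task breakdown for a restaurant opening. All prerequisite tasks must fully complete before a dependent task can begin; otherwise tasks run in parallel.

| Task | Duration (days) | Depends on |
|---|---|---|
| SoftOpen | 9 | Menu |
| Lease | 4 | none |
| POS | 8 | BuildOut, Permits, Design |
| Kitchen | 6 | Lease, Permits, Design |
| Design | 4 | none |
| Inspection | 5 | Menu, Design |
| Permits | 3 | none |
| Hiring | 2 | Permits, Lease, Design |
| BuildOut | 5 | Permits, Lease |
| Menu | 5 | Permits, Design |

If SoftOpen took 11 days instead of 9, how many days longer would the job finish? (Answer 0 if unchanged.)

Critical path before the change: Design→Menu→SoftOpen = 4+5+9 = 18 giving 18 days.
Since SoftOpen is critical, the +2 change carries straight to that chain (now 20 days).
No other chain overtakes it, so the finish is 20 days.
Change in finish: 20 − 18 = +2 days.

2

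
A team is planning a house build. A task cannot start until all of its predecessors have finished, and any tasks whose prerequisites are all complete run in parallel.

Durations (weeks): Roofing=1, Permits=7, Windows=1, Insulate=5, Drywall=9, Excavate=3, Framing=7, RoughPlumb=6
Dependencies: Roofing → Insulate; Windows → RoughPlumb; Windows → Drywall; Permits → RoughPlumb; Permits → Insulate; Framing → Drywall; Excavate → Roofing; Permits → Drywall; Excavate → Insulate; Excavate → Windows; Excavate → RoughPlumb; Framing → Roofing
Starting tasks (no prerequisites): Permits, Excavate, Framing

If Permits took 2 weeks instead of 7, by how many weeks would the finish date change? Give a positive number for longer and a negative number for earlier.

As given, the longest chain is Permits→Drywall = 7+9 = 16, so the finish is 16 weeks.
Since Permits is critical, the -5 change carries straight to that chain (now 11 weeks).
Now Framing→Drywall = 7+9 = 16 is longest, so the finish becomes 16 weeks.
Change in finish: 16 − 16 = +0 weeks.

0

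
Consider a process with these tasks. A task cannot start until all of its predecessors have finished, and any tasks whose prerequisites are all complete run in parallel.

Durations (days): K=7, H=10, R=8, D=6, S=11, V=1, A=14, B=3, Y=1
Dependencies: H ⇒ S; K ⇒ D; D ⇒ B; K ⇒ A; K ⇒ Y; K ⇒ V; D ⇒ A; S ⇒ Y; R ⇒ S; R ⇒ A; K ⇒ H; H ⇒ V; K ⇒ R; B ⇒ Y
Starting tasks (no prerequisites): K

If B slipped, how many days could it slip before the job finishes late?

K→H→S→Y = 7+10+11+1 = 29 sets the makespan at 29 days.
B finishes as early as 16 and must finish by 28.
Float = 29 − 17 = 12.

12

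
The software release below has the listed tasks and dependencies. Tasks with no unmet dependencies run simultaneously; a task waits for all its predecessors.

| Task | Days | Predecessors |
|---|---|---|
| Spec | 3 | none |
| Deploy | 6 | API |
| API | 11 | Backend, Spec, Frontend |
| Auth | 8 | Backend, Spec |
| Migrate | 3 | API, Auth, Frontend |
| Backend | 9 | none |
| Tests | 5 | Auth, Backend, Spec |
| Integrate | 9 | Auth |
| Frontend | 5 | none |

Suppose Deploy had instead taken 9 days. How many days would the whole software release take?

29

As given, the longest chain is Backend→API→Deploy = 9+11+6 = 26, so the finish is 26 days.
Since Deploy is critical, the +3 change carries straight to that chain (now 29 days).
No other chain overtakes it, so the finish is 29 days.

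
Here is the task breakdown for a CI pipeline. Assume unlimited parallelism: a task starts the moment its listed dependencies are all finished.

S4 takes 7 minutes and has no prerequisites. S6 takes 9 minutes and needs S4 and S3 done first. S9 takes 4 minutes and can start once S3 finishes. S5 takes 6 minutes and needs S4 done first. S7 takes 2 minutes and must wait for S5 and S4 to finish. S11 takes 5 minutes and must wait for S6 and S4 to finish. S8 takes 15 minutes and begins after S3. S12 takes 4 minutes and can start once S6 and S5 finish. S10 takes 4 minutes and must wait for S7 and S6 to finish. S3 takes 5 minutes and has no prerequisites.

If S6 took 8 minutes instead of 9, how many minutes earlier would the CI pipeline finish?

1

The binding path is S4→S6→S11 = 7+9+5 = 21; finish at 21 minutes.
S6 lies on that path, so at 8 minutes the path becomes 20 minutes.
New critical path: S3→S8 = 5+15 = 20 ⇒ 20 minutes.
Change in finish: 20 − 21 = -1 minutes.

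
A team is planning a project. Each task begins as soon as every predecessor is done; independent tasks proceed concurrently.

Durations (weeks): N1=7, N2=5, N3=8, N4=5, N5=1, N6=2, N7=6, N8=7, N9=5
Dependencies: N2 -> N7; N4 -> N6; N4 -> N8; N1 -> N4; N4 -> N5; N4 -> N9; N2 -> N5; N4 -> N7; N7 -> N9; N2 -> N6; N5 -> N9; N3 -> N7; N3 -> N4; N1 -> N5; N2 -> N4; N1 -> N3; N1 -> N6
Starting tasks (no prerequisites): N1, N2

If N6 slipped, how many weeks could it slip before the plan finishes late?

Critical path: N1→N3→N4→N7→N9 = 7+8+5+6+5 = 31, so the finish is 31 weeks.
Longest path through N6: 22 weeks (earliest finish 22, latest finish 31).
So N6 can slip 31 − 22 = 9 weeks.

9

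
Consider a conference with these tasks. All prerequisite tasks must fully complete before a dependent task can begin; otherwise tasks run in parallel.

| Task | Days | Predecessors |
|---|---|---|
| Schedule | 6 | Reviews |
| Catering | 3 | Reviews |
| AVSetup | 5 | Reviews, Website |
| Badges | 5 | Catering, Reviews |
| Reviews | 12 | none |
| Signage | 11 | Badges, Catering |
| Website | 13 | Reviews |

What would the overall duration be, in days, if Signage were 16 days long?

Baseline: Reviews→Catering→Badges→Signage = 12+3+5+11 = 31 → 31 days.
Signage is on the critical path; changing it to 16 makes that path 36 days.
That remains the longest chain; total 36 days.

36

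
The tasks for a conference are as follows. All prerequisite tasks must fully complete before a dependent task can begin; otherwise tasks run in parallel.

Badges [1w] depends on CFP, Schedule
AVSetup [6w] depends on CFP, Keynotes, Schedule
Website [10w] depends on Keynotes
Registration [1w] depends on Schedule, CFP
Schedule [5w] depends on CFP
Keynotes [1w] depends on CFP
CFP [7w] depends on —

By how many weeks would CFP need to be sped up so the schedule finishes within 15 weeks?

3

Current finish: 18 weeks; target: 15.
CFP is on every critical path, so each week cut from CFP cuts the finish by one (this holds down to a finish of 12).
Need 18 − 15 = 3 weeks off CFP → CFP becomes 4 weeks, finish becomes 15.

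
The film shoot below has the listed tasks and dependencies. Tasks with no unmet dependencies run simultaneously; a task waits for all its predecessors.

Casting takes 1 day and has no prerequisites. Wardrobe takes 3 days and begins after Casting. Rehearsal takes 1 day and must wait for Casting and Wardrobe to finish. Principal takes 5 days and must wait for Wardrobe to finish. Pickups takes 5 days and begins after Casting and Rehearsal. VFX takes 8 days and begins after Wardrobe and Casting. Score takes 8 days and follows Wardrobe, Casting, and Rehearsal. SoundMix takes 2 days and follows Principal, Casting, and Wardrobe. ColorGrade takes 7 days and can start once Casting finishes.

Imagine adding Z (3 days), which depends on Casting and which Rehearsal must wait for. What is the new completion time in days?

Originally the job takes 13 days.
With Z inserted, Rehearsal now waits for max(Casting, Wardrobe, Z).
New critical path: Casting→Z→Rehearsal→Score = 1+3+1+8 = 13 ⇒ 13 days.

13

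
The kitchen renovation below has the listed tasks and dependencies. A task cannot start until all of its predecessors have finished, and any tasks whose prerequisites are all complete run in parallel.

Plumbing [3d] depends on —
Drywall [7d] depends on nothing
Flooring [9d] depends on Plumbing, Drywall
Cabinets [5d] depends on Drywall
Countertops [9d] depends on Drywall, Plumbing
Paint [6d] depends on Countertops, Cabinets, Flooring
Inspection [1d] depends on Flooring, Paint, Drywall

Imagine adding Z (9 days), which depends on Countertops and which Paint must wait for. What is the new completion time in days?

32

Originally the kitchen renovation takes 23 days.
With Z inserted, Paint now waits for max(Countertops, Cabinets, Flooring, Z).
New critical path: Drywall→Countertops→Z→Paint→Inspection = 7+9+9+6+1 = 32 ⇒ 32 days.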